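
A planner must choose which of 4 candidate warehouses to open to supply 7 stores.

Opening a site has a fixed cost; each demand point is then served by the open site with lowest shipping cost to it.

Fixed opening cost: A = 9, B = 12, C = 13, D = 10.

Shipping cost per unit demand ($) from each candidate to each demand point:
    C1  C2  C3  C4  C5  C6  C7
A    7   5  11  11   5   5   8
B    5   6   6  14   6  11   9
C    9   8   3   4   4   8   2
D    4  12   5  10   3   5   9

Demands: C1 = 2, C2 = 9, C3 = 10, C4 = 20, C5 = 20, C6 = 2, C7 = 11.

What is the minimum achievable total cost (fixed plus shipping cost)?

287

Open {A, C, D}: assign each demand point to its cheapest open site.
  C1→D 2×4=8, C2→A 9×5=45, C3→C 10×3=30, C4→C 20×4=80, C5→D 20×3=60, C6→A 2×5=10, C7→C 11×2=22
  shipping cost 255, fixed 32 → total 287.
Compare {B, C, D}: shipping cost 264 + fixed 35 = 299.
Compare {A, B, C, D}: shipping cost 255 + fixed 44 = 299.
Compare {A, C}: shipping cost 281 + fixed 22 = 303.
All other subsets cost ≥ 299. Minimum total cost: 287.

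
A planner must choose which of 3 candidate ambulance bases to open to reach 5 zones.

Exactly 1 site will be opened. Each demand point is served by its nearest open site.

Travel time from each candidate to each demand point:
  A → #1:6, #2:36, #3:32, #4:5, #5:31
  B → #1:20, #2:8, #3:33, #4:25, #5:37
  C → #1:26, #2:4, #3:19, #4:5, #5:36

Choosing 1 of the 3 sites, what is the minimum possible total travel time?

Open {C}.
  #1→C 26, #2→C 4, #3→C 19, #4→C 5, #5→C 36  ⇒ total 90.
Compare {A}: total 110.
Compare {B}: total 123.

90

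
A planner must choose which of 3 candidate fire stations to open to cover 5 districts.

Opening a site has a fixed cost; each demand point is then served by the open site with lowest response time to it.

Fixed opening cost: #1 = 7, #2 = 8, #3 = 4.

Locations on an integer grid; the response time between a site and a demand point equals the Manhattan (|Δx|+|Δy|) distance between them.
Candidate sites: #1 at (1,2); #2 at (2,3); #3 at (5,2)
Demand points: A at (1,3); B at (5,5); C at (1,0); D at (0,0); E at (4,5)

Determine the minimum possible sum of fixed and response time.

24

Open {#1, #3}: assign each demand point to its cheapest open site.
  A→#1 1, B→#3 3, C→#1 2, D→#1 3, E→#3 4
  response time 13, fixed 11 → total 24.
Compare {#1}: response time 19 + fixed 7 = 26.
Compare {#2}: response time 19 + fixed 8 = 27.
Compare {#3}: response time 25 + fixed 4 = 29.
All other subsets cost ≥ 26. Minimum total cost: 24.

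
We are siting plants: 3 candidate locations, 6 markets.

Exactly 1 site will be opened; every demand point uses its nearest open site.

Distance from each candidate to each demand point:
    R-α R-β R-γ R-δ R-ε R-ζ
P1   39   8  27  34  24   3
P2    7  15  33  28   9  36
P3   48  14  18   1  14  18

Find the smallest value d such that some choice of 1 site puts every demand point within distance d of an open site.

Open {P2}.
  Farthest demand point is R-ζ at distance 36 (to P2); all others are ≤ 36.
With {P1} the worst case is 39.
With {P3} the worst case is 48.
No size-1 selection achieves below 36.

36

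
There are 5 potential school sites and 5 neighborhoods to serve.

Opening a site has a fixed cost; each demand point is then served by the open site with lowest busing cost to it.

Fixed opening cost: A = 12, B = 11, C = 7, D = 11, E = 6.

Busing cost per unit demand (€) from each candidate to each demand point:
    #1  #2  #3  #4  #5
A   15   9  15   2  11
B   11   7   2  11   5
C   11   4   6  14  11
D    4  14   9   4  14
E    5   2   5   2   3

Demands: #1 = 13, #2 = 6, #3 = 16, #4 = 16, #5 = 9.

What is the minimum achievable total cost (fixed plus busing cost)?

183

Open {B, D, E}: assign each demand point to its cheapest open site.
  #1→D 13×4=52, #2→E 6×2=12, #3→B 16×2=32, #4→E 16×2=32, #5→E 9×3=27
  busing cost 155, fixed 28 → total 183.
Compare {B, E}: busing cost 168 + fixed 17 = 185.
Compare {B, C, D, E}: busing cost 155 + fixed 35 = 190.
Compare {B, C, E}: busing cost 168 + fixed 24 = 192.
All other subsets cost ≥ 185. Minimum total cost: 183.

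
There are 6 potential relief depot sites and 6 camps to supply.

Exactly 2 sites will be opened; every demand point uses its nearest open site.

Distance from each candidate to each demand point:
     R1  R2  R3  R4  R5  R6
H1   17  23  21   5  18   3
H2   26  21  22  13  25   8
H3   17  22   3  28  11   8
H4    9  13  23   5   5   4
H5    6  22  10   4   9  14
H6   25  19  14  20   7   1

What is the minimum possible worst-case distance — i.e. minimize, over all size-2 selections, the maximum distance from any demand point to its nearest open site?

Open {H3, H4}.
  Farthest demand point is R2 at distance 13 (to H4); all others are ≤ 13.
With {H4, H5} the worst case is 13.
With {H4, H6} the worst case is 14.
No size-2 selection achieves below 13.

13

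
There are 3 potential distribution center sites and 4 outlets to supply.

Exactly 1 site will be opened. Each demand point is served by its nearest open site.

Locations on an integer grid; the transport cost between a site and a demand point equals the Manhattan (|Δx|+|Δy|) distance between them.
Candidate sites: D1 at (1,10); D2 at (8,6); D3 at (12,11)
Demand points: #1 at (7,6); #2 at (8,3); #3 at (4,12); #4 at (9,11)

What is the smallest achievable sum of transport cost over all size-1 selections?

20

Open {D2}.
  #1→D2 1, #2→D2 3, #3→D2 10, #4→D2 6  ⇒ total 20.
Compare {D3}: total 34.
Compare {D1}: total 38.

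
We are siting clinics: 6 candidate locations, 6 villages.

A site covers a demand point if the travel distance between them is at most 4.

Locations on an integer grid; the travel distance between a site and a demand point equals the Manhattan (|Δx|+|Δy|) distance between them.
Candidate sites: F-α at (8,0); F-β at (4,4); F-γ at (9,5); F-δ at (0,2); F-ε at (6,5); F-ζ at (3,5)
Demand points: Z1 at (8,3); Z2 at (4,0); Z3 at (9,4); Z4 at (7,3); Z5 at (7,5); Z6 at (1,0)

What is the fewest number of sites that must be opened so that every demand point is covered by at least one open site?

Coverage sets (demand points within 4 of each site):
  F-α: {Z1, Z2, Z4}
  F-β: {Z2, Z4, Z5}
  F-γ: {Z1, Z3, Z4, Z5}
  F-δ: {Z6}
  F-ε: {Z1, Z3, Z4, Z5}
  F-ζ: {Z5}
No 2 sites suffice: every size-2 union leaves at least one demand point uncovered.
But {F-α, F-γ, F-δ} covers everything, so the minimum is 3.

3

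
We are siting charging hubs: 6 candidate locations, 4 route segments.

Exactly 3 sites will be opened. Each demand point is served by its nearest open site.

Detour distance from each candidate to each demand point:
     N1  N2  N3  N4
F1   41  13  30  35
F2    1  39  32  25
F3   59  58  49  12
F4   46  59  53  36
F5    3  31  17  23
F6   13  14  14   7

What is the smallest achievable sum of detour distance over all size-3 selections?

35

Open {F1, F2, F6}.
  N1→F2 1, N2→F1 13, N3→F6 14, N4→F6 7  ⇒ total 35.
Compare {F2, F3, F6}: total 36.
Compare {F2, F4, F6}: total 36.
No size-3 selection does better; minimum is 35.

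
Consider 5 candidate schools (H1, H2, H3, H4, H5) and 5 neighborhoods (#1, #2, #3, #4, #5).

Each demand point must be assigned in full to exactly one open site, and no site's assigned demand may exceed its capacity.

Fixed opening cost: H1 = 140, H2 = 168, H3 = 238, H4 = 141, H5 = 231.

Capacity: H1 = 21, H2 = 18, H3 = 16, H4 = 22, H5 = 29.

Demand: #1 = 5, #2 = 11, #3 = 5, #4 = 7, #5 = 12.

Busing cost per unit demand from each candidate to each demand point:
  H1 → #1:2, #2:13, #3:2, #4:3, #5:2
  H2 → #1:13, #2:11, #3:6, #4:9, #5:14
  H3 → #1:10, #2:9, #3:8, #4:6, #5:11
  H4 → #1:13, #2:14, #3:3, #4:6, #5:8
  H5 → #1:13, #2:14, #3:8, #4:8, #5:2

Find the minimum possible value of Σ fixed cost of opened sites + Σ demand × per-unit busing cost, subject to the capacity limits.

560

Open {H1, H4}; cheapest assignment that respects the capacities:
  H1 (cap 21, load 19): #4, #5 — cost 7×3 + 12×2 = 45
  H4 (cap 22, load 21): #1, #2, #3 — cost 5×13 + 11×14 + 5×3 = 234
  Shipping 279, fixed 281 → total 560.
  Any other capacity-feasible assignment to {H1, H4} ships for at least 279.
Compare {H1, H5}: its best feasible assignment gives total 590.
Compare {H1, H2, H4}: its best feasible assignment gives total 661.
Every other set of open sites that can feasibly serve all demand totals ≥ 590 even under its best assignment. Minimum: 560.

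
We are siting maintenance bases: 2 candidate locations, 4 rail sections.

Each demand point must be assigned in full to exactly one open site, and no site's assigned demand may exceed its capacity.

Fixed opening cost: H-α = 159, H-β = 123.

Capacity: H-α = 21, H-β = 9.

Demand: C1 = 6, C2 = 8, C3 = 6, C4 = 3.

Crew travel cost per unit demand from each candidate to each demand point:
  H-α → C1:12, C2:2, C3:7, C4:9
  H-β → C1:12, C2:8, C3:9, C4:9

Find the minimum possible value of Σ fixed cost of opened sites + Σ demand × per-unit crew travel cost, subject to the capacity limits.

Open {H-α, H-β}; cheapest assignment that respects the capacities:
  H-α (cap 21, load 20): C1, C2, C3 — cost 6×12 + 8×2 + 6×7 = 130
  H-β (cap 9, load 3): C4 — cost 3×9 = 27
  Shipping 157, fixed 282 → total 439.
  Any other capacity-feasible assignment to {H-α, H-β} ships for at least 157.
Total demand is 23 and no other set of sites has combined capacity ≥ 23, so {H-α, H-β} is the only feasible choice of open sites. Minimum: 439.

439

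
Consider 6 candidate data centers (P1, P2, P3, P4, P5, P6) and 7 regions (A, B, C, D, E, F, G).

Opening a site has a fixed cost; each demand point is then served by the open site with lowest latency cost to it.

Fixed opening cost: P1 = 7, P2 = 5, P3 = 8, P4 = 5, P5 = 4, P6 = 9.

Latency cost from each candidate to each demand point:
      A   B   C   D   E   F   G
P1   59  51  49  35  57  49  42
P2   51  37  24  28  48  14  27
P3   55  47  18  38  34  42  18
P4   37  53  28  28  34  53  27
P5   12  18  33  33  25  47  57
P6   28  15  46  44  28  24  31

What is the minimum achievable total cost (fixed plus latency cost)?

150

Open {P2, P3, P5}: assign each demand point to its cheapest open site.
  A→P5 12, B→P5 18, C→P3 18, D→P2 28, E→P5 25, F→P2 14, G→P3 18
  latency cost 133, fixed 17 → total 150.
Compare {P2, P3, P4, P5}: latency cost 133 + fixed 22 = 155.
Compare {P2, P3, P5, P6}: latency cost 130 + fixed 26 = 156.
Compare {P2, P5}: latency cost 148 + fixed 9 = 157.
All other subsets cost ≥ 155. Minimum total cost: 150.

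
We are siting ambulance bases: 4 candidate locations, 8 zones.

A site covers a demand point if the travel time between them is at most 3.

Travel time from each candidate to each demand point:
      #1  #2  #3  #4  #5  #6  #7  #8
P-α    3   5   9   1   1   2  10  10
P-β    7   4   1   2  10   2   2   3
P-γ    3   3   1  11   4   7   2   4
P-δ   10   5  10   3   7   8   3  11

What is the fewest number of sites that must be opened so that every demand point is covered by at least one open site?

Coverage sets (demand points within 3 of each site):
  P-α: {#1, #4, #5, #6}
  P-β: {#3, #4, #6, #7, #8}
  P-γ: {#1, #2, #3, #7}
  P-δ: {#4, #7}
No 2 sites suffice: every size-2 union leaves at least one demand point uncovered.
But {P-α, P-β, P-γ} covers everything, so the minimum is 3.

3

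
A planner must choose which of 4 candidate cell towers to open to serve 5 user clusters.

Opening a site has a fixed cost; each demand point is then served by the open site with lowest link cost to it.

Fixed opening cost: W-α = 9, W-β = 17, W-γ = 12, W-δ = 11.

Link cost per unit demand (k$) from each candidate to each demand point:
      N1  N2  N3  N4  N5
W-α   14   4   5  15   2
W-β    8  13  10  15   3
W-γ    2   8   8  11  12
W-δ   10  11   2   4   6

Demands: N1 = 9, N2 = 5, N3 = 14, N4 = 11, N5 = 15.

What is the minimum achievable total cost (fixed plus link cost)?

Open {W-α, W-γ, W-δ}: assign each demand point to its cheapest open site.
  N1→W-γ 9×2=18, N2→W-α 5×4=20, N3→W-δ 14×2=28, N4→W-δ 11×4=44, N5→W-α 15×2=30
  link cost 140, fixed 32 → total 172.
Compare {W-α, W-β, W-γ, W-δ}: link cost 140 + fixed 49 = 189.
Compare {W-β, W-γ, W-δ}: link cost 175 + fixed 40 = 215.
Compare {W-α, W-β, W-δ}: link cost 194 + fixed 37 = 231.
All other subsets cost ≥ 189. Minimum total cost: 172.

172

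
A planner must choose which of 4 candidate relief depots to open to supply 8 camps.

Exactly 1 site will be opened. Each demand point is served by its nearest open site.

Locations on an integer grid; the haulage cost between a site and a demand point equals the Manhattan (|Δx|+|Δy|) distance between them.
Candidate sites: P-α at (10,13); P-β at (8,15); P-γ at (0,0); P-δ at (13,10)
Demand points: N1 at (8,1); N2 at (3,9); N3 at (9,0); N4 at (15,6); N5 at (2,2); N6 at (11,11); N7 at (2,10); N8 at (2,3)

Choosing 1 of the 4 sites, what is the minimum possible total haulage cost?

94

Open {P-γ}.
  N1→P-γ 9, N2→P-γ 12, N3→P-γ 9, N4→P-γ 21, N5→P-γ 4, N6→P-γ 22, N7→P-γ 12, N8→P-γ 5  ⇒ total 94.
Compare {P-δ}: total 96.
Compare {P-α}: total 102.
No size-1 selection does better; minimum is 94.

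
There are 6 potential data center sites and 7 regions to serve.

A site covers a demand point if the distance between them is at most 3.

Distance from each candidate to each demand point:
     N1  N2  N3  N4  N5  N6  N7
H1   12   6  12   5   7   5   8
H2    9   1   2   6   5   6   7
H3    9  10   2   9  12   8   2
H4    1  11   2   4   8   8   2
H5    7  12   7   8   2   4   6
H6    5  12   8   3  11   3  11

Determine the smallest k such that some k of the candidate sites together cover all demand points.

4

Coverage sets (demand points within 3 of each site):
  H1: {}
  H2: {N2, N3}
  H3: {N3, N7}
  H4: {N1, N3, N7}
  H5: {N5}
  H6: {N4, N6}
No 3 sites suffice: every size-3 union leaves at least one demand point uncovered.
But {H2, H4, H5, H6} covers everything, so the minimum is 4.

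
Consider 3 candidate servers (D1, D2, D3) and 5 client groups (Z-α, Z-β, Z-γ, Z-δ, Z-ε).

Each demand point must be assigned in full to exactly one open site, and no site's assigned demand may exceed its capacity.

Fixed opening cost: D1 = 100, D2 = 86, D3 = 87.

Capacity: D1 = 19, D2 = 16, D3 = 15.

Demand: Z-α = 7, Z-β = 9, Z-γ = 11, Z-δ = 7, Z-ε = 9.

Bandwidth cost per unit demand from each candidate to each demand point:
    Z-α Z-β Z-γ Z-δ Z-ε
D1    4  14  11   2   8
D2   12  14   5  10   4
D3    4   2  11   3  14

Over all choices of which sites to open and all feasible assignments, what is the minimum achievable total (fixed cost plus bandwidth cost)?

Open {D1, D2, D3}; cheapest assignment that respects the capacities:
  D1 (cap 19, load 18): Z-α, Z-γ — cost 7×4 + 11×11 = 149
  D2 (cap 16, load 16): Z-δ, Z-ε — cost 7×10 + 9×4 = 106
  D3 (cap 15, load 9): Z-β — cost 9×2 = 18
  Shipping 273, fixed 273 → total 546.
  Any other capacity-feasible assignment to {D1, D2, D3} ships for at least 273.
Total demand is 43 and no other set of sites has combined capacity ≥ 43, so {D1, D2, D3} is the only feasible choice of open sites. Minimum: 546.

546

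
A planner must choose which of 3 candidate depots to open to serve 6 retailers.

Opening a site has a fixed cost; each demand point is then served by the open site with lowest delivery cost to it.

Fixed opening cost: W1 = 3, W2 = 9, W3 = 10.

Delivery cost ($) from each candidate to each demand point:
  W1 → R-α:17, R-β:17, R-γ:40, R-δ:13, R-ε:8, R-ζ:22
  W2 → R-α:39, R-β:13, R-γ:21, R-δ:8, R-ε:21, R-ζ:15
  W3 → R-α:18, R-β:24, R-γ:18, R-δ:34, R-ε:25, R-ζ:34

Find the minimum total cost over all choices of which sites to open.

94

Open {W1, W2}: assign each demand point to its cheapest open site.
  R-α→W1 17, R-β→W2 13, R-γ→W2 21, R-δ→W2 8, R-ε→W1 8, R-ζ→W2 15
  delivery cost 82, fixed 12 → total 94.
Compare {W1, W2, W3}: delivery cost 79 + fixed 22 = 101.
Compare {W1, W3}: delivery cost 95 + fixed 13 = 108.
Compare {W2, W3}: delivery cost 93 + fixed 19 = 112.
All other subsets cost ≥ 101. Minimum total cost: 94.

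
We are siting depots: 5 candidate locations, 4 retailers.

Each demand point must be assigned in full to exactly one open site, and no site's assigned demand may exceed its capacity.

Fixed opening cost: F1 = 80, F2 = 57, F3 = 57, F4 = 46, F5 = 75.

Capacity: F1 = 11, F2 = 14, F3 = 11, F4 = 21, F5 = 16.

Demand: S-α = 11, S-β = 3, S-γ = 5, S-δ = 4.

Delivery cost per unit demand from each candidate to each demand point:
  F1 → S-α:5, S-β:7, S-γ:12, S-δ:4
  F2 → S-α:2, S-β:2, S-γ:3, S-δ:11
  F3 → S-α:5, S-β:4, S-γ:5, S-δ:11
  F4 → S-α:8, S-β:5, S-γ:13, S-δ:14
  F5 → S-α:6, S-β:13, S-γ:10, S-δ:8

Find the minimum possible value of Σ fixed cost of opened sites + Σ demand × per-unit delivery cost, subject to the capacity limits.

211

Open {F2, F3}; cheapest assignment that respects the capacities:
  F2 (cap 14, load 14): S-α, S-β — cost 11×2 + 3×2 = 28
  F3 (cap 11, load 9): S-γ, S-δ — cost 5×5 + 4×11 = 69
  Shipping 97, fixed 114 → total 211.
  Any other capacity-feasible assignment to {F2, F3} ships for at least 97.
Compare {F1, F2}: its best feasible assignment gives total 241.
Compare {F2, F5}: its best feasible assignment gives total 242.
Every other set of open sites that can feasibly serve all demand totals ≥ 241 even under its best assignment. Minimum: 211.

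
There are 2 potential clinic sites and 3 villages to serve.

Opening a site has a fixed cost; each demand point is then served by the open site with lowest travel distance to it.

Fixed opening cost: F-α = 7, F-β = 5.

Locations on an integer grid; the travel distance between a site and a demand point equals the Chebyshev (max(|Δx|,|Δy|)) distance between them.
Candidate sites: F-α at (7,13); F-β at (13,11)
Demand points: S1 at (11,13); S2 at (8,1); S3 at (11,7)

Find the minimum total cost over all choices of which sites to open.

21

Open {F-β}: assign each demand point to its cheapest open site.
  S1→F-β 2, S2→F-β 10, S3→F-β 4
  travel distance 16, fixed 5 → total 21.
Compare {F-α, F-β}: travel distance 16 + fixed 12 = 28.
Compare {F-α}: travel distance 22 + fixed 7 = 29.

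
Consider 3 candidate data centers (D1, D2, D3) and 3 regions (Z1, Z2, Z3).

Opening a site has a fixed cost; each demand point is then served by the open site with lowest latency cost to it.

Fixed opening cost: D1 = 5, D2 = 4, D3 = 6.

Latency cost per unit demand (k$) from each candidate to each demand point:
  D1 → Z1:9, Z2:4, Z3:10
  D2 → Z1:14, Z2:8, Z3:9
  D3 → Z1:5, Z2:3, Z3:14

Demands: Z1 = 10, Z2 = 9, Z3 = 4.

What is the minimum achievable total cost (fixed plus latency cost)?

123

Open {D2, D3}: assign each demand point to its cheapest open site.
  Z1→D3 10×5=50, Z2→D3 9×3=27, Z3→D2 4×9=36
  latency cost 113, fixed 10 → total 123.
Compare {D1, D3}: latency cost 117 + fixed 11 = 128.
Compare {D1, D2, D3}: latency cost 113 + fixed 15 = 128.
Compare {D3}: latency cost 133 + fixed 6 = 139.
All other subsets cost ≥ 128. Minimum total cost: 123.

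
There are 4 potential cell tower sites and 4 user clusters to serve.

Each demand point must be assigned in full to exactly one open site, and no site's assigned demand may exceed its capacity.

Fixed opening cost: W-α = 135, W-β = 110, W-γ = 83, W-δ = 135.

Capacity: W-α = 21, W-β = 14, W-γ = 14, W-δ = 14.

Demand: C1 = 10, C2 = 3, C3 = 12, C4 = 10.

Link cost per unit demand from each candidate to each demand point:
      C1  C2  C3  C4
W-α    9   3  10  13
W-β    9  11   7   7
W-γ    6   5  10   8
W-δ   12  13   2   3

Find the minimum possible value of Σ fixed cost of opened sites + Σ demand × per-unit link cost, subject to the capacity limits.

497

Open {W-β, W-γ, W-δ}; cheapest assignment that respects the capacities:
  W-β (cap 14, load 10): C4 — cost 10×7 = 70
  W-γ (cap 14, load 13): C1, C2 — cost 10×6 + 3×5 = 75
  W-δ (cap 14, load 12): C3 — cost 12×2 = 24
  Shipping 169, fixed 328 → total 497.
  Any other capacity-feasible assignment to {W-β, W-γ, W-δ} ships for at least 169.
Compare {W-α, W-γ, W-δ}: its best feasible assignment gives total 556.
Compare {W-α, W-β, W-δ}: its best feasible assignment gives total 573.
Every other set of open sites that can feasibly serve all demand totals ≥ 556 even under its best assignment. Minimum: 497.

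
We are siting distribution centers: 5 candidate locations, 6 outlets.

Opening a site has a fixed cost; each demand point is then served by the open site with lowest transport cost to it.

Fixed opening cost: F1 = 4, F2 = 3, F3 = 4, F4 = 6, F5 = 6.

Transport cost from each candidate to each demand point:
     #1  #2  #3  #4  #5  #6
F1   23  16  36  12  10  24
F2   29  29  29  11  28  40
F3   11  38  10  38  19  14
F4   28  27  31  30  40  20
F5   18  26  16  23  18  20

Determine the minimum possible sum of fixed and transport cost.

Open {F1, F3}: assign each demand point to its cheapest open site.
  #1→F3 11, #2→F1 16, #3→F3 10, #4→F1 12, #5→F1 10, #6→F3 14
  transport cost 73, fixed 8 → total 81.
Compare {F1, F2, F3}: transport cost 72 + fixed 11 = 83.
Compare {F1, F3, F4}: transport cost 73 + fixed 14 = 87.
Compare {F1, F3, F5}: transport cost 73 + fixed 14 = 87.
All other subsets cost ≥ 83. Minimum total cost: 81.

81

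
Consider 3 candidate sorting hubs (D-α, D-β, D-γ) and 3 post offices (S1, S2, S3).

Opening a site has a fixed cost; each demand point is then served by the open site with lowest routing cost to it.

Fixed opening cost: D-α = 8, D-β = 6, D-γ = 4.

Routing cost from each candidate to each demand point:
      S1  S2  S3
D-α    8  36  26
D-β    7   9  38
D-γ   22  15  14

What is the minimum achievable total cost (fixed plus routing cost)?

40

Open {D-β, D-γ}: assign each demand point to its cheapest open site.
  S1→D-β 7, S2→D-β 9, S3→D-γ 14
  routing cost 30, fixed 10 → total 40.
Compare {D-α, D-β, D-γ}: routing cost 30 + fixed 18 = 48.
Compare {D-α, D-γ}: routing cost 37 + fixed 12 = 49.
Compare {D-γ}: routing cost 51 + fixed 4 = 55.
All other subsets cost ≥ 48. Minimum total cost: 40.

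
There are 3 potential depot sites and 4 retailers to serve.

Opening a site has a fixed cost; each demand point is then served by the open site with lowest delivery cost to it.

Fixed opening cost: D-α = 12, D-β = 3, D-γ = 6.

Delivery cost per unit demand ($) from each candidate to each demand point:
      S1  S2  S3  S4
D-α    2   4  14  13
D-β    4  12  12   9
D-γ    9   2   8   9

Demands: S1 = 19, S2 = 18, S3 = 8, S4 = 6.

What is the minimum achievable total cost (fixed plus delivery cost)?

210

Open {D-α, D-γ}: assign each demand point to its cheapest open site.
  S1→D-α 19×2=38, S2→D-γ 18×2=36, S3→D-γ 8×8=64, S4→D-γ 6×9=54
  delivery cost 192, fixed 18 → total 210.
Compare {D-α, D-β, D-γ}: delivery cost 192 + fixed 21 = 213.
Compare {D-β, D-γ}: delivery cost 230 + fixed 9 = 239.
Compare {D-α, D-β}: delivery cost 260 + fixed 15 = 275.
All other subsets cost ≥ 213. Minimum total cost: 210.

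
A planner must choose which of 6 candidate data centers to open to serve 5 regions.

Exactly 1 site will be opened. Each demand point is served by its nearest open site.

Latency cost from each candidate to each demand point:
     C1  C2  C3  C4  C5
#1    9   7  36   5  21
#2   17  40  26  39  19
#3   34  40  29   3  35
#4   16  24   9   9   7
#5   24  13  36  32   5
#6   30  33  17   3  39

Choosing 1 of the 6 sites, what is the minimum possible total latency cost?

65

Open {#4}.
  C1→#4 16, C2→#4 24, C3→#4 9, C4→#4 9, C5→#4 7  ⇒ total 65.
Compare {#1}: total 78.
Compare {#5}: total 110.
No size-1 selection does better; minimum is 65.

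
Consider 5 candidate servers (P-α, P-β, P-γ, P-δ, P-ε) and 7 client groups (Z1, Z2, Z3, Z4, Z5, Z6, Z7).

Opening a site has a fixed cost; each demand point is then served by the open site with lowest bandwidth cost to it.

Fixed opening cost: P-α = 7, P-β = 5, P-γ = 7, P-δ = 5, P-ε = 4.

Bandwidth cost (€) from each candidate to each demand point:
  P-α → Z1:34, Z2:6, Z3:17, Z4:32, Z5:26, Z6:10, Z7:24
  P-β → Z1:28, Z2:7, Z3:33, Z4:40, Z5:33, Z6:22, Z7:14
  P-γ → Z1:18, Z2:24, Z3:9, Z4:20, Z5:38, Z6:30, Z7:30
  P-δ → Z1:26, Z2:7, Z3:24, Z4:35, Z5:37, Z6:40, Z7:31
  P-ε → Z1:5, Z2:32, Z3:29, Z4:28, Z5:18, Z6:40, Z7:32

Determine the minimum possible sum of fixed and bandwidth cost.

Open {P-α, P-β, P-γ, P-ε}: assign each demand point to its cheapest open site.
  Z1→P-ε 5, Z2→P-α 6, Z3→P-γ 9, Z4→P-γ 20, Z5→P-ε 18, Z6→P-α 10, Z7→P-β 14
  bandwidth cost 82, fixed 23 → total 105.
Compare {P-α, P-γ, P-ε}: bandwidth cost 92 + fixed 18 = 110.
Compare {P-α, P-β, P-γ, P-δ, P-ε}: bandwidth cost 82 + fixed 28 = 110.
Compare {P-β, P-γ, P-ε}: bandwidth cost 95 + fixed 16 = 111.
All other subsets cost ≥ 110. Minimum total cost: 105.

105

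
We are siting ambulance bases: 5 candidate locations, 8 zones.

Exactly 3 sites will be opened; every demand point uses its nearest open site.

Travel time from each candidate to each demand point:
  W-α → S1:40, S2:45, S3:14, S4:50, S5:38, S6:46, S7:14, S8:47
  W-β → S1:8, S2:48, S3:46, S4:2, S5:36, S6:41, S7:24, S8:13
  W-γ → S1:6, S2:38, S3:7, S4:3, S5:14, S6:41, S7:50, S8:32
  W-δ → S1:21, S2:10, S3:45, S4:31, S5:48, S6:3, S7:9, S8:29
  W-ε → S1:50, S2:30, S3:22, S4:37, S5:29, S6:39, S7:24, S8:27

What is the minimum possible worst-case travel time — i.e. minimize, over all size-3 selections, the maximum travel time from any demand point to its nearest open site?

Open {W-β, W-γ, W-δ}.
  Farthest demand point is S5 at travel time 14 (to W-γ); all others are ≤ 14.
With {W-γ, W-δ, W-ε} the worst case is 27.
With {W-α, W-γ, W-δ} the worst case is 29.
No size-3 selection achieves below 14.

14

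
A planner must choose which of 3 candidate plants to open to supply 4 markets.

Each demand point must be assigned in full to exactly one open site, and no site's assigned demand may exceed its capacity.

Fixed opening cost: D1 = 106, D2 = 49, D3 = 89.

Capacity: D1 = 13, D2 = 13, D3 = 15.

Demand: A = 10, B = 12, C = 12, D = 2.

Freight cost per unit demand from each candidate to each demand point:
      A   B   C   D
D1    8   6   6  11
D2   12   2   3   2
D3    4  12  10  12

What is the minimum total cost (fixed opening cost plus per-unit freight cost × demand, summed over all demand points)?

404

Open {D1, D2, D3}; cheapest assignment that respects the capacities:
  D1 (cap 13, load 12): C — cost 12×6 = 72
  D2 (cap 13, load 12): B — cost 12×2 = 24
  D3 (cap 15, load 12): A, D — cost 10×4 + 2×12 = 64
  Shipping 160, fixed 244 → total 404.
  Any other capacity-feasible assignment to {D1, D2, D3} ships for at least 160.
Total demand is 36 and no other set of sites has combined capacity ≥ 36, so {D1, D2, D3} is the only feasible choice of open sites. Minimum: 404.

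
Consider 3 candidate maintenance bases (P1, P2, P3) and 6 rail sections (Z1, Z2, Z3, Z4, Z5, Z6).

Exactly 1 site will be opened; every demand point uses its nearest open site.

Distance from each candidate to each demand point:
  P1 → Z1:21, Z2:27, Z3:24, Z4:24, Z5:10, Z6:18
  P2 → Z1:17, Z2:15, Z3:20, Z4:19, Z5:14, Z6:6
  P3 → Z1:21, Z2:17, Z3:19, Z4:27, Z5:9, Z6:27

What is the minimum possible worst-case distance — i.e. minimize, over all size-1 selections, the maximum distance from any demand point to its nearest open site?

20

Open {P2}.
  Farthest demand point is Z3 at distance 20 (to P2); all others are ≤ 20.
With {P1} the worst case is 27.
With {P3} the worst case is 27.
No size-1 selection achieves below 20.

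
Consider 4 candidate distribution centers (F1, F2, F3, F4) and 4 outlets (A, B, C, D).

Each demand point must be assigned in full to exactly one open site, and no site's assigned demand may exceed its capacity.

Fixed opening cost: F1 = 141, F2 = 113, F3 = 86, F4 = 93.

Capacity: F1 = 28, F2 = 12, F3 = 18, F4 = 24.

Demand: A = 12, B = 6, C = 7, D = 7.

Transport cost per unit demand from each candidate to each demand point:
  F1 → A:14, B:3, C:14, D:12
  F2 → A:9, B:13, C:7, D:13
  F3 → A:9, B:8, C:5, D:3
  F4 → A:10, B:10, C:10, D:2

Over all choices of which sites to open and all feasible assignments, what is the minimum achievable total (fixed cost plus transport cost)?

Open {F3, F4}; cheapest assignment that respects the capacities:
  F3 (cap 18, load 13): B, C — cost 6×8 + 7×5 = 83
  F4 (cap 24, load 19): A, D — cost 12×10 + 7×2 = 134
  Shipping 217, fixed 179 → total 396.
  Any other capacity-feasible assignment to {F3, F4} ships for at least 217.
Compare {F2, F4}: its best feasible assignment gives total 458.
Compare {F1, F3}: its best feasible assignment gives total 469.
Every other set of open sites that can feasibly serve all demand totals ≥ 458 even under its best assignment. Minimum: 396.

396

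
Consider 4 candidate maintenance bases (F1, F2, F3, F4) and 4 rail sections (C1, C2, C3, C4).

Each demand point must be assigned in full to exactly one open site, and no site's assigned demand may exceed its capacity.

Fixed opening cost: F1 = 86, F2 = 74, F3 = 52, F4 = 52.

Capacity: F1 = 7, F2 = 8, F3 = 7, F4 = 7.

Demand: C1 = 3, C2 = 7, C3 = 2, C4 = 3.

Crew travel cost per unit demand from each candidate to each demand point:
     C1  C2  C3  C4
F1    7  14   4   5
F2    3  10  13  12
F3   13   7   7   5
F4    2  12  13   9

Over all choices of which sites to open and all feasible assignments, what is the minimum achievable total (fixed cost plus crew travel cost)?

Open {F2, F3}; cheapest assignment that respects the capacities:
  F2 (cap 8, load 8): C1, C3, C4 — cost 3×3 + 2×13 + 3×12 = 71
  F3 (cap 7, load 7): C2 — cost 7×7 = 49
  Shipping 120, fixed 126 → total 246.
  Any other capacity-feasible assignment to {F2, F3} ships for at least 120.
Compare {F1, F3, F4}: its best feasible assignment gives total 268.
Compare {F2, F4}: its best feasible assignment gives total 281.
Every other set of open sites that can feasibly serve all demand totals ≥ 268 even under its best assignment. Minimum: 246.

246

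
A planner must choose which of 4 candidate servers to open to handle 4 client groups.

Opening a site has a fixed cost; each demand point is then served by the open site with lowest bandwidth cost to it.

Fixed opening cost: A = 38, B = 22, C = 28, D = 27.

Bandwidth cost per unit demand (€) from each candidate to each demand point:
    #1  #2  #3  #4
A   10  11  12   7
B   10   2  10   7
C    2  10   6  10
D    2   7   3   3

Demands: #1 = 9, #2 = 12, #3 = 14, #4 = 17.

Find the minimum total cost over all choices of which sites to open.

Open {B, D}: assign each demand point to its cheapest open site.
  #1→D 9×2=18, #2→B 12×2=24, #3→D 14×3=42, #4→D 17×3=51
  bandwidth cost 135, fixed 49 → total 184.
Compare {B, C, D}: bandwidth cost 135 + fixed 77 = 212.
Compare {D}: bandwidth cost 195 + fixed 27 = 222.
Compare {A, B, D}: bandwidth cost 135 + fixed 87 = 222.
All other subsets cost ≥ 212. Minimum total cost: 184.

184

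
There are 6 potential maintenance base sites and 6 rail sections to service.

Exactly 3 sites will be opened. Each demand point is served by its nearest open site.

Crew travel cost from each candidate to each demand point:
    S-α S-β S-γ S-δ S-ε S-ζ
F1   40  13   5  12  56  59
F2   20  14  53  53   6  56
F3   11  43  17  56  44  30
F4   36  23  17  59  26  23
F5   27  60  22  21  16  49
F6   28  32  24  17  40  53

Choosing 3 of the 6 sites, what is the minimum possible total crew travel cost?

77

Open {F1, F2, F3}.
  S-α→F3 11, S-β→F1 13, S-γ→F1 5, S-δ→F1 12, S-ε→F2 6, S-ζ→F3 30  ⇒ total 77.
Compare {F1, F2, F4}: total 79.
Compare {F1, F3, F5}: total 87.
No size-3 selection does better; minimum is 77.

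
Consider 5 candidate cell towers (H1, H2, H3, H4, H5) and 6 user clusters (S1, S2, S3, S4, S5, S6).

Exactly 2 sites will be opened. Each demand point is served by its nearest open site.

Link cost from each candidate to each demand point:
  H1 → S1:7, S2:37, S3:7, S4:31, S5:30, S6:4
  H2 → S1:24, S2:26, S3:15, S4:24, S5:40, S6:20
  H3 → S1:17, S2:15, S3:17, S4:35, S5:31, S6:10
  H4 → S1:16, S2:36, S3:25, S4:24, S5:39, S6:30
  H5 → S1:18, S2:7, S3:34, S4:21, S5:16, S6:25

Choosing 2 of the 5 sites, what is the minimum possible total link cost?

Open {H1, H5}.
  S1→H1 7, S2→H5 7, S3→H1 7, S4→H5 21, S5→H5 16, S6→H1 4  ⇒ total 62.
Compare {H3, H5}: total 88.
Compare {H1, H3}: total 94.
No size-2 selection does better; minimum is 62.

62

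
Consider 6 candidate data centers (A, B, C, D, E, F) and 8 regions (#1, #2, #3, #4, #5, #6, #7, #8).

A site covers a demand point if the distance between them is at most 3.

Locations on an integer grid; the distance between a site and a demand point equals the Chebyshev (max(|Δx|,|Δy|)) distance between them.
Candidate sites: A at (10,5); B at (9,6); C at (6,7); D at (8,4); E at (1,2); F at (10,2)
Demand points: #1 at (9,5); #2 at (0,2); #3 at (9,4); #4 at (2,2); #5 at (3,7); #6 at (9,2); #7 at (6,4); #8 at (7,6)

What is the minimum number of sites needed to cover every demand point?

Coverage sets (demand points within 3 of each site):
  A: {#1, #3, #6, #8}
  B: {#1, #3, #7, #8}
  C: {#1, #3, #5, #7, #8}
  D: {#1, #3, #6, #7, #8}
  E: {#2, #4}
  F: {#1, #3, #6}
No 2 sites suffice: every size-2 union leaves at least one demand point uncovered.
But {A, C, E} covers everything, so the minimum is 3.

3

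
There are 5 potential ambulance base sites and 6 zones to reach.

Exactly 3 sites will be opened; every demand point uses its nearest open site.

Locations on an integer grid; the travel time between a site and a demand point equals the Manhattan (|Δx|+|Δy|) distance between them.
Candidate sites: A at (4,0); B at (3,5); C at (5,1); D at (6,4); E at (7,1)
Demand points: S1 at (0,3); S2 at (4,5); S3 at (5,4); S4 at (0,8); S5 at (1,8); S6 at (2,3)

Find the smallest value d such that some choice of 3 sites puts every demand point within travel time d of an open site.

6

Open {A, B, C}.
  Farthest demand point is S4 at travel time 6 (to B); all others are ≤ 6.
With {A, B, D} the worst case is 6.
With {A, B, E} the worst case is 6.
No size-3 selection achieves below 6.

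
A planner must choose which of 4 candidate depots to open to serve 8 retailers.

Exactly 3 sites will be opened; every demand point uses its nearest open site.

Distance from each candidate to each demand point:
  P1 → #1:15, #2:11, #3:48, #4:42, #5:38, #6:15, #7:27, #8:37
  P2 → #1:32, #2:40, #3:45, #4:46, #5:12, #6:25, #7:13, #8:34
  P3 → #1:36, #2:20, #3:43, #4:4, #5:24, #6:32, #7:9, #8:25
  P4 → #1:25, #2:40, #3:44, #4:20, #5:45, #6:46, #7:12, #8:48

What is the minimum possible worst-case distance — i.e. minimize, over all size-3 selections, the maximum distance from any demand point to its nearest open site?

43

Open {P1, P2, P3}.
  Farthest demand point is #3 at distance 43 (to P3); all others are ≤ 43.
With {P1, P3, P4} the worst case is 43.
With {P2, P3, P4} the worst case is 43.
No size-3 selection achieves below 43.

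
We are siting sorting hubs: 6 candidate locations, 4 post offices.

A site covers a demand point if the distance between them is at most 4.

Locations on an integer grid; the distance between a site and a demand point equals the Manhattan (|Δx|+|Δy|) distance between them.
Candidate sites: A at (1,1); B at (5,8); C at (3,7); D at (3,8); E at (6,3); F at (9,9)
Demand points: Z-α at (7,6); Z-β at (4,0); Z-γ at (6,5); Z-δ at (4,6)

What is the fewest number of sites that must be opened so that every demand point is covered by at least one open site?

Coverage sets (demand points within 4 of each site):
  A: {Z-β}
  B: {Z-α, Z-γ, Z-δ}
  C: {Z-δ}
  D: {Z-δ}
  E: {Z-α, Z-γ}
  F: {}
No single site covers all 4 demand points.
But {A, B} covers everything, so the minimum is 2.

2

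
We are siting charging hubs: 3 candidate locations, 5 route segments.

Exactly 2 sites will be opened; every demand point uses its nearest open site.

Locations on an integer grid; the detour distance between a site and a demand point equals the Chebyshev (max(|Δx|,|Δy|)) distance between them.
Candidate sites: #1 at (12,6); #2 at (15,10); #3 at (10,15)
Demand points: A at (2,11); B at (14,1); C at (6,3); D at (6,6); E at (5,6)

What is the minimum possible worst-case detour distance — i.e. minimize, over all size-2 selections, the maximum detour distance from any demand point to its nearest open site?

Open {#1, #3}.
  Farthest demand point is A at detour distance 8 (to #3); all others are ≤ 8.
With {#2, #3} the worst case is 9.
With {#1, #2} the worst case is 10.
No size-2 selection achieves below 8.

8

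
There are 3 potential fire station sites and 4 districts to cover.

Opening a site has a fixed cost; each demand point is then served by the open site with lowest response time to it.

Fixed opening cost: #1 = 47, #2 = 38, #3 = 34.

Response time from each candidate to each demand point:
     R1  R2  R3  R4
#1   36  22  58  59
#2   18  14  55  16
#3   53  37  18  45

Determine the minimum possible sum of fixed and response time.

138

Open {#2, #3}: assign each demand point to its cheapest open site.
  R1→#2 18, R2→#2 14, R3→#3 18, R4→#2 16
  response time 66, fixed 72 → total 138.
Compare {#2}: response time 103 + fixed 38 = 141.
Compare {#1, #2, #3}: response time 66 + fixed 119 = 185.
Compare {#3}: response time 153 + fixed 34 = 187.
All other subsets cost ≥ 141. Minimum total cost: 138.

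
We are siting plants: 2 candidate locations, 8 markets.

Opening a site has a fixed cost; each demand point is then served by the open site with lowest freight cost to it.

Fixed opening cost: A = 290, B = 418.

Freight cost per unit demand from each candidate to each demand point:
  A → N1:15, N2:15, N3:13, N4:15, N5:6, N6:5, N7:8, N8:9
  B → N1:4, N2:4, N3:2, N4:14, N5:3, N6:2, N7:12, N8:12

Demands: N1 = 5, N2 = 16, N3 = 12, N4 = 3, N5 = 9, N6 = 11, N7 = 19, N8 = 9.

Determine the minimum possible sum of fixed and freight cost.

Open {B}: assign each demand point to its cheapest open site.
  N1→B 5×4=20, N2→B 16×4=64, N3→B 12×2=24, N4→B 3×14=42, N5→B 9×3=27, N6→B 11×2=22, N7→B 19×12=228, N8→B 9×12=108
  freight cost 535, fixed 418 → total 953.
Compare {A, B}: freight cost 432 + fixed 708 = 1140.
Compare {A}: freight cost 858 + fixed 290 = 1148.

953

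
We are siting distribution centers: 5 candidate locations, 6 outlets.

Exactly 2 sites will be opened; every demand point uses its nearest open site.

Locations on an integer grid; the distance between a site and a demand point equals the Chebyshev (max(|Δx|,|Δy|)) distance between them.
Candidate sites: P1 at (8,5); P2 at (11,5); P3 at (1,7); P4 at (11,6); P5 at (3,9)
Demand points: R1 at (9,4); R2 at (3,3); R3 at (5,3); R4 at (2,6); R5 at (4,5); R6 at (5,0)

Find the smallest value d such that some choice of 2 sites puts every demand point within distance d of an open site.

5

Open {P1, P3}.
  Farthest demand point is R6 at distance 5 (to P1); all others are ≤ 5.
With {P1, P5} the worst case is 5.
With {P1, P2} the worst case is 6.
No size-2 selection achieves below 5.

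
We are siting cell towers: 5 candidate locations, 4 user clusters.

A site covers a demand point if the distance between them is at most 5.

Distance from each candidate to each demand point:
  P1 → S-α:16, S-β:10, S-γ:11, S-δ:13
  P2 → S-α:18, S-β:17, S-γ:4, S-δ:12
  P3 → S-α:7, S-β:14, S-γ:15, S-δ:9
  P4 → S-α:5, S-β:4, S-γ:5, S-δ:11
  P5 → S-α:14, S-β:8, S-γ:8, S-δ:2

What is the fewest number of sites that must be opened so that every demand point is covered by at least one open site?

2

Coverage sets (demand points within 5 of each site):
  P1: {}
  P2: {S-γ}
  P3: {}
  P4: {S-α, S-β, S-γ}
  P5: {S-δ}
No single site covers all 4 demand points.
But {P4, P5} covers everything, so the minimum is 2.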